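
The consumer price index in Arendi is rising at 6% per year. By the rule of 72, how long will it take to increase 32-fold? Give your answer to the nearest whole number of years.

At 6% it doubles every 72/6 ≈ 12.00 years.
32× is 5 doublings, so 5 × 12.00 ≈ 60 years.

≈ 60 years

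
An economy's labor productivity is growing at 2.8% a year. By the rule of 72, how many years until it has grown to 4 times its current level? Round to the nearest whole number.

approximately 51 years

Doubling time ≈ 72/2.8 = 25.71 years.
4 = 2^2, so 2 doublings → 51 years.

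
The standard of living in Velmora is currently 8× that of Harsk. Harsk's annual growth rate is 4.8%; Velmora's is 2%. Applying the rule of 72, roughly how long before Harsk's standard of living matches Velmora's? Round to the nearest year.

77 years

The growth-rate gap is 4.8% − 2% = 2.8 percentage points.
So the ratio between them halves every 72/2.8 ≈ 25.71 years.
An 8× gap closes after 3 halvings: 3 × 25.71 ≈ 77 years.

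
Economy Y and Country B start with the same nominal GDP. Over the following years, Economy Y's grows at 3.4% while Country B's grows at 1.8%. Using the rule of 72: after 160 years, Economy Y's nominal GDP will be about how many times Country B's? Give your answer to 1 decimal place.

Only the 1.6-point difference matters.
72/1.6 ≈ 45.00 years per doubling of the ratio; 160 years gives 3.56 doublings, so ≈ 11.8×.

≈ 11.8 times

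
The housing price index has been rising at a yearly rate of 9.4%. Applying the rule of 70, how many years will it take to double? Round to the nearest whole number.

roughly 7 years

Doubling time ≈ 70 / 9.4 = 7.45 years.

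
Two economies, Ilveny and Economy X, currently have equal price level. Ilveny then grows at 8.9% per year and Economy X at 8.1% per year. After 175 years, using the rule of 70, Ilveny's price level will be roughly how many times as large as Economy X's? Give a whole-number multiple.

Ilveny pulls ahead at 0.8 pp per year, so the ratio doubles every 70/0.8 ≈ 87.50 years.
In 175 years that's 2.00 doublings: 2^2.00 ≈ 4.

about 4 times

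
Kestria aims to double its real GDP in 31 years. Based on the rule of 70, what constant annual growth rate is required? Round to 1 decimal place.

roughly 2.3% a year

70 / 31 ≈ 2.26, so about 2.3% a year.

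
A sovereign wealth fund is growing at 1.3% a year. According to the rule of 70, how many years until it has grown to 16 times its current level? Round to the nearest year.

One doubling takes 70/1.3 = 53.85 years.
16 = 2^4, so 4 doublings → 215 years.

215 years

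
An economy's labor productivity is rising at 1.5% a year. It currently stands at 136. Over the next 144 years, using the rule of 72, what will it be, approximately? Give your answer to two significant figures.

roughly 1100

It doubles every 72/1.5 ≈ 48.00 years, so 144 years is 3.00 doublings.
2^3.00 ≈ 8.00; 136 × 8.00 ≈ 1100.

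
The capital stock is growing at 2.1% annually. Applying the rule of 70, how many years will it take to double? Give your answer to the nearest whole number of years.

roughly 33 years

70/2.1 ≈ 33.33, so it doubles roughly every 33 years.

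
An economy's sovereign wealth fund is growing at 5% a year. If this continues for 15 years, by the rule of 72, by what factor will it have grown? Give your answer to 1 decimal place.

Doubling time ≈ 72/5 = 14.40 years.
15 years / 14.40 ≈ 1.04 doublings → factor 2^1.04 ≈ 2.1.

roughly 2.1 times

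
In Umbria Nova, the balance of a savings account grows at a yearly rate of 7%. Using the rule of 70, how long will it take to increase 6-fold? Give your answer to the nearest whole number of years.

At 7% it doubles every 70/7 ≈ 10.00 years.
6× is log₂ 6 ≈ 2.58 doublings, so ≈ 2.58 × 10.00 = 26 years.

roughly 26 years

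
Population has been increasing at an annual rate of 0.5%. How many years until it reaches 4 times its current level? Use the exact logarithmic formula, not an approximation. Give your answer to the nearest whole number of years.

278 years

t = ln(4) / ln(1 + 0.005) = 1.3863 / 0.004988 ≈ 277.93.
≈ 278 years.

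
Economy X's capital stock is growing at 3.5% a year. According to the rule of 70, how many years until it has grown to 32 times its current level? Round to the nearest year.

One doubling takes 70/3.5 = 20.00 years.
32× is 5 doublings, so 5 × 20.00 ≈ 100 years.

around 100 years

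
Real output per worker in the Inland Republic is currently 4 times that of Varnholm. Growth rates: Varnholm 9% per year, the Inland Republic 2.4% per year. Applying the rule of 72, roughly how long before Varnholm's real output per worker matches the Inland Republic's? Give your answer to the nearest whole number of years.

22 years

Varnholm gains on the Inland Republic at 9% − 2.4% = 6.6 points a year.
At that relative rate the gap halves every 72/6.6 ≈ 10.91 years.
A 4 times gap closes after 2 halvings: 2 × 10.91 ≈ 22 years.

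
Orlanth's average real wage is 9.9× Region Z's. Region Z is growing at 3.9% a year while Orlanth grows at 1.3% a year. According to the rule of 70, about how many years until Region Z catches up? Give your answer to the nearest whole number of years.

The growth-rate gap is 3.9% − 1.3% = 2.6 percentage points.
So the ratio between them halves every 70/2.6 ≈ 26.92 years.
A 9.9× gap takes log₂(9.9) ≈ 3.31 halvings to close: 3.31 × 26.92 ≈ 89 years.

≈ 89 years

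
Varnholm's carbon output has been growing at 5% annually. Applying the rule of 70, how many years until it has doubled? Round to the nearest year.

70/5 ≈ 14.00, so it doubles roughly every 14 years.

roughly 14 years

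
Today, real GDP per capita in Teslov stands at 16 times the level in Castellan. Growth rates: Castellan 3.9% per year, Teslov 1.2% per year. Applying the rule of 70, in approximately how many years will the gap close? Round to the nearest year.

≈ 104 years

The growth-rate gap is 3.9% − 1.2% = 2.7 percentage points.
So the ratio between them halves every 70/2.7 ≈ 25.93 years.
A 16 times gap closes after 4 halvings: 4 × 25.93 ≈ 104 years.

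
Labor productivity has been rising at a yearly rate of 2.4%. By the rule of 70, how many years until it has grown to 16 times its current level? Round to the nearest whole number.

One doubling takes 70/2.4 = 29.17 years.
16 = 2^4, so 4 doublings → 117 years.

around 117 years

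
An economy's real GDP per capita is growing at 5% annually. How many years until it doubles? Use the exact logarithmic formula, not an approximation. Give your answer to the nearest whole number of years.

14 years

t = ln(2) / ln(1 + 0.05) = 0.6931 / 0.048790 ≈ 14.21.
≈ 14 years.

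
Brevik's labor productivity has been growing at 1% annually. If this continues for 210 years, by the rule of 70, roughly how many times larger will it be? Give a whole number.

Doubling time ≈ 70/1 = 70.00 years.
210/70.00 ≈ 3 doublings, so about 2^3 = 8×.

≈ 8 times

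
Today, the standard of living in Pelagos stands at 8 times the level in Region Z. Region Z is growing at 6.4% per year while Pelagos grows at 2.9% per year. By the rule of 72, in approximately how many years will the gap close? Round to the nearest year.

≈ 62 years

What matters is the difference: 3.5 pp.
Rule of 72 on the gap: the ratio halves every 72/3.5 ≈ 20.57 years.
An 8 times gap closes after 3 halvings: 3 × 20.57 ≈ 62 years.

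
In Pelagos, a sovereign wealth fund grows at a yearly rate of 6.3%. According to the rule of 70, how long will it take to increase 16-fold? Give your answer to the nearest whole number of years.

roughly 44 years

At 6.3% it doubles every 70/6.3 ≈ 11.11 years.
Getting to 16× needs 4 doublings: 4 × 11.11 ≈ 44 years.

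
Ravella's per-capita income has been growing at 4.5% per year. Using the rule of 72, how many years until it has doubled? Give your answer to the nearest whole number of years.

72/4.5 ≈ 16.00, so it doubles roughly every 16 years.

16 years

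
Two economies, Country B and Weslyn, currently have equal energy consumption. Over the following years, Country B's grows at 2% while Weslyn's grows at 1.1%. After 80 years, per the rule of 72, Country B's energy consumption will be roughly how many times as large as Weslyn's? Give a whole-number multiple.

roughly 2 times

Country B pulls ahead at 0.9 pp per year, so the ratio doubles every 72/0.9 ≈ 80.00 years.
In 80 years that's 1.00 doublings: 2^1.00 ≈ 2.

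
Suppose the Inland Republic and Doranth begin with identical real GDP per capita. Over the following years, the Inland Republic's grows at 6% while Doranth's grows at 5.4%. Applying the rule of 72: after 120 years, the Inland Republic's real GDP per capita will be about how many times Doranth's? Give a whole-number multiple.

around 2 times

Rate gap = 6% − 5.4% = 0.6 points.
The ratio doubles every 72/0.6 ≈ 120.00 years.
120/120.00 ≈ 1.00 doublings → ratio ≈ 2^1.00 ≈ 2.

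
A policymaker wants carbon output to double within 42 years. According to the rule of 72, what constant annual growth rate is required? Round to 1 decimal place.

≈ 1.7% a year

72 / 42 ≈ 1.71, so about 1.7% a year.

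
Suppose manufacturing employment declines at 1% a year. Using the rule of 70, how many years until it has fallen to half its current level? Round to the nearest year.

around 70 years

Halving time ≈ 70 / 1 = 70.00 → 70 years.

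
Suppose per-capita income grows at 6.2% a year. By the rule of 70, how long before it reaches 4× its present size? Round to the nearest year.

At 6.2% it doubles every 70/6.2 ≈ 11.29 years.
Getting to 4× needs 2 doublings: 2 × 11.29 ≈ 23 years.

≈ 23 years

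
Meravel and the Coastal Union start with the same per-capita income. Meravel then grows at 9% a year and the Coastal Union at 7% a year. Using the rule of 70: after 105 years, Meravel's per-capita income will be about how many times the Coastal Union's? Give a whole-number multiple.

Rate gap = 9% − 7% = 2 points.
The ratio doubles every 70/2 ≈ 35.00 years.
105/35.00 ≈ 3.00 doublings → ratio ≈ 2^3.00 ≈ 8.

around 8 times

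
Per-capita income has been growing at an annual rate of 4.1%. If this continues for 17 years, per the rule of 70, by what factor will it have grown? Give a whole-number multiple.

At 4.1% one doubling takes ≈ 17.07 years; 17 years is 1 of them, so ×2.

approximately 2 times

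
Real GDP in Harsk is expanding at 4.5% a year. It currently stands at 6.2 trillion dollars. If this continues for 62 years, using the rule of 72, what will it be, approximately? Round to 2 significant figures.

approximately 91 trillion dollars

It doubles every 72/4.5 ≈ 16.00 years, so 62 years is 3.88 doublings.
2^3.88 ≈ 14.72; 6.2 × 14.72 ≈ 91 trillion dollars.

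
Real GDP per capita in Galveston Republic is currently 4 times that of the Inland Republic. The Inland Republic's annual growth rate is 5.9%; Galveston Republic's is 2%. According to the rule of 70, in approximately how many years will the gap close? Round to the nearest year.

about 36 years

The growth-rate gap is 5.9% − 2% = 3.9 percentage points.
So the ratio between them halves every 70/3.9 ≈ 17.95 years.
A 4 times gap closes after 2 halvings: 2 × 17.95 ≈ 36 years.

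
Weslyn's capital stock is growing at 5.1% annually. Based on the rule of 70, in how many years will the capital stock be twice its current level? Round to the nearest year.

approximately 14 years

70/5.1 ≈ 13.73, so it doubles roughly every 14 years.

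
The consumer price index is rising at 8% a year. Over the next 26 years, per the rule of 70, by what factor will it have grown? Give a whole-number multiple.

Doubling time ≈ 70/8 = 8.75 years.
26/8.75 ≈ 3 doublings, so about 2^3 = 8×.

about 8 times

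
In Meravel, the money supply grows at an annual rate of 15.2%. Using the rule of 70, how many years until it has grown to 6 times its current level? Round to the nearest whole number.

At 15.2% it doubles every 70/15.2 ≈ 4.61 years.
Reaching 6× takes log₂(6) ≈ 2.58 doublings.
2.58 × 4.61 ≈ 12 years.

around 12 years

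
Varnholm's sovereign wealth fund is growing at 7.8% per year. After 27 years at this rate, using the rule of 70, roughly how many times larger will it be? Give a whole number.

about 8 times

At 7.8% one doubling takes ≈ 8.97 years; 27 years is 3 of them, so ×8.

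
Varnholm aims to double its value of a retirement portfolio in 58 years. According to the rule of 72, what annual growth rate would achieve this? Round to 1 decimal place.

about 1.2%

72 / 58 ≈ 1.24, so about 1.2% a year.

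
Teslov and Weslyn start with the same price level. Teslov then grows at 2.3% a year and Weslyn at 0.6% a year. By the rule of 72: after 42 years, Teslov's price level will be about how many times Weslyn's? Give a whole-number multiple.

Rate gap = 2.3% − 0.6% = 1.7 points.
The ratio doubles every 72/1.7 ≈ 42.35 years.
42/42.35 ≈ 0.99 doublings → ratio ≈ 2^0.99 ≈ 2.

approximately 2 times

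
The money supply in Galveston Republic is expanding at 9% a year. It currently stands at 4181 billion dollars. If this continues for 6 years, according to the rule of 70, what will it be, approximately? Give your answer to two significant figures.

around 7100 billion dollars

It doubles every 70/9 ≈ 7.78 years, so 6 years is 0.77 doublings.
2^0.77 ≈ 1.71; 4181 × 1.71 ≈ 7100 billion dollars.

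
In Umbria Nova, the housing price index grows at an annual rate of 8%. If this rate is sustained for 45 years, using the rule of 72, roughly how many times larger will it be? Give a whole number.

32 times

At 8% one doubling takes ≈ 9.00 years; 45 years is 5 of them, so ×32.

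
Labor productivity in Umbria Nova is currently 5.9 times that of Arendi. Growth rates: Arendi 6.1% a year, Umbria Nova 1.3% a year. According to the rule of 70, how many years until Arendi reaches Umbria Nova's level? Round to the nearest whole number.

roughly 37 years

Arendi gains on Umbria Nova at 6.1% − 1.3% = 4.8 points a year.
At that relative rate the gap halves every 70/4.8 ≈ 14.58 years.
A 5.9 times gap takes log₂(5.9) ≈ 2.56 halvings to close: 2.56 × 14.58 ≈ 37 years.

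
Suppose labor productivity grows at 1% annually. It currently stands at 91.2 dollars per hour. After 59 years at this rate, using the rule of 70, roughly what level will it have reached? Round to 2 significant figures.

Doubling time ≈ 70/1 = 70.00 years.
59 years is 59/70.00 ≈ 0.84 doublings, a factor of 2^0.84 ≈ 1.79.
91.2 × 1.79 ≈ 160 dollars per hour.

≈ 160 dollars per hour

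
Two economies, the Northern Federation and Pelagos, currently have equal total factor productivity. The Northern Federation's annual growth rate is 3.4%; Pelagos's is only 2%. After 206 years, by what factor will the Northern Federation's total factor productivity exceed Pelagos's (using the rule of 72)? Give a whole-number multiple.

approximately 16 times

Only the 1.4-point difference matters.
72/1.4 ≈ 51.43 years per doubling of the ratio; 206 years gives 4.01 doublings, so ≈ 16×.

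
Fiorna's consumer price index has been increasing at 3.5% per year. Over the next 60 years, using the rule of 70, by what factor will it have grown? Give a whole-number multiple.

At 3.5% one doubling takes ≈ 20.00 years; 60 years is 3 of them, so ×8.

roughly 8 times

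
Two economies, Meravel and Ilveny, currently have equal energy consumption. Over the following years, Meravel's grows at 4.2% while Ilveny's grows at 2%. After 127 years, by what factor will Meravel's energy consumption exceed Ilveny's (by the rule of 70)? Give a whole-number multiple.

≈ 16 times

Only the 2.2-point difference matters.
70/2.2 ≈ 31.82 years per doubling of the ratio; 127 years gives 3.99 doublings, so ≈ 16×.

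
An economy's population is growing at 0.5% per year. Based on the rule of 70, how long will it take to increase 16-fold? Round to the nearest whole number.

One doubling takes 70/0.5 = 140.00 years.
16× is 4 doublings, so 4 × 140.00 ≈ 560 years.

≈ 560 years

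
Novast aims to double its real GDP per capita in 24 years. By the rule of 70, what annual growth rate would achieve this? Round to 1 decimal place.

about 2.9%

70 / 24 ≈ 2.92, so about 2.9% annually.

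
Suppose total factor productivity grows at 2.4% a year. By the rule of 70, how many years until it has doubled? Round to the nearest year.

roughly 29 years

At 2.4%, doubling takes about 70/2.4 = 29.17 years.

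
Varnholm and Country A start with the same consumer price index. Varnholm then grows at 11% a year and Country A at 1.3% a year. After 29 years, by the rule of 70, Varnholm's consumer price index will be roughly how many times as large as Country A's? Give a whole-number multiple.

approximately 16 times

Varnholm pulls ahead at 9.7 pp per year, so the ratio doubles every 70/9.7 ≈ 7.22 years.
In 29 years that's 4.02 doublings: 2^4.02 ≈ 16.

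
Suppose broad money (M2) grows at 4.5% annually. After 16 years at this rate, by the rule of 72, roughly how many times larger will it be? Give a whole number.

At 4.5% one doubling takes ≈ 16.00 years; 16 years is 1 of them, so ×2.

around 2 times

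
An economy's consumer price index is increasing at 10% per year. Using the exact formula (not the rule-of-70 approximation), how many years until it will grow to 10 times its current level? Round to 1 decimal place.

t = ln(10) / ln(1 + 0.1) = 2.3026 / 0.095310 ≈ 24.16.

24.2 years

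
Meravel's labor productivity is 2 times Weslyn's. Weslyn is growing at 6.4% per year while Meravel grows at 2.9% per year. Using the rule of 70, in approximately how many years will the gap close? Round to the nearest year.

The growth-rate gap is 6.4% − 2.9% = 3.5 percentage points.
So the ratio between them halves every 70/3.5 ≈ 20.00 years.
A 2 times gap closes after 1 halving: 1 × 20.00 ≈ 20 years.

about 20 years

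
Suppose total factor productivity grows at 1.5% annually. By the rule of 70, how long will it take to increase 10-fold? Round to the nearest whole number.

roughly 155 years

At 1.5% it doubles every 70/1.5 ≈ 46.67 years.
Reaching 10× takes log₂(10) ≈ 3.32 doublings.
3.32 × 46.67 ≈ 155 years.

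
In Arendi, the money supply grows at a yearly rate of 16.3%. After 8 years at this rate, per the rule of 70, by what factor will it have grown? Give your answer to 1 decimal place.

roughly 3.6 times

Doubling time ≈ 70/16.3 = 4.29 years.
8 years / 4.29 ≈ 1.86 doublings → factor 2^1.86 ≈ 3.6.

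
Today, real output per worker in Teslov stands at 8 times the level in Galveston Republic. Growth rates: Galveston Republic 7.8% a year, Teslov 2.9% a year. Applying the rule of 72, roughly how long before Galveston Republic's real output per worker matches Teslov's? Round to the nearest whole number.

What matters is the difference: 4.9 pp.
Rule of 72 on the gap: the ratio halves every 72/4.9 ≈ 14.69 years.
An 8 times gap closes after 3 halvings: 3 × 14.69 ≈ 44 years.

≈ 44 years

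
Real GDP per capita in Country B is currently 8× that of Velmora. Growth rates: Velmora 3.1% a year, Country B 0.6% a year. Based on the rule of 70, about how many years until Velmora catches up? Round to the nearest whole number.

roughly 84 years

Velmora gains on Country B at 3.1% − 0.6% = 2.5 points a year.
At that relative rate the gap halves every 70/2.5 ≈ 28.00 years.
An 8× gap closes after 3 halvings: 3 × 28.00 ≈ 84 years.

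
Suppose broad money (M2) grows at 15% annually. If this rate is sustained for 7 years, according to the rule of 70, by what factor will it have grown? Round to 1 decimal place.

Doubling time ≈ 70/15 = 4.67 years.
7 years / 4.67 ≈ 1.50 doublings → factor 2^1.50 ≈ 2.8.

about 2.8 times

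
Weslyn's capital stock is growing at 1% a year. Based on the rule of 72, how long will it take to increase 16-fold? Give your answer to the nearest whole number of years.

At 1% it doubles every 72/1 ≈ 72.00 years.
16 = 2^4, so 4 doublings → 288 years.

about 288 years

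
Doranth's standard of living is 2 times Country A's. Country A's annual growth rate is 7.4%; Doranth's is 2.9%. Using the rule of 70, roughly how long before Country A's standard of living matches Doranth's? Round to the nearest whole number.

What matters is the difference: 4.5 pp.
Rule of 70 on the gap: the ratio halves every 70/4.5 ≈ 15.56 years.
A 2 times gap closes after 1 halving: 1 × 15.56 ≈ 16 years.

around 16 years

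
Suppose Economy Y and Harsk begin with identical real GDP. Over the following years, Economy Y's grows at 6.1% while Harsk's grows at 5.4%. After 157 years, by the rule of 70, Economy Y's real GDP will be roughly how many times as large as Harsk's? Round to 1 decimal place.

Economy Y pulls ahead at 0.7 pp per year, so the ratio doubles every 70/0.7 ≈ 100.00 years.
In 157 years that's 1.57 doublings: 2^1.57 ≈ 3.0.

about 3.0 times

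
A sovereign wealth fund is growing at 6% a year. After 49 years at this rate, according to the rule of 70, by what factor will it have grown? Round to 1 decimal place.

18.4 times

Doubling time ≈ 70/6 = 11.67 years.
49 years / 11.67 ≈ 4.20 doublings → factor 2^4.20 ≈ 18.4.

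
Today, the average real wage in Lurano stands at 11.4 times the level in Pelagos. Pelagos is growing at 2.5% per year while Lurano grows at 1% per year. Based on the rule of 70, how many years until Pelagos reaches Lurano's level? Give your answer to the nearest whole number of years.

about 164 years

What matters is the difference: 1.5 pp.
Rule of 70 on the gap: the ratio halves every 70/1.5 ≈ 46.67 years.
An 11.4 times gap takes log₂(11.4) ≈ 3.51 halvings to close: 3.51 × 46.67 ≈ 164 years.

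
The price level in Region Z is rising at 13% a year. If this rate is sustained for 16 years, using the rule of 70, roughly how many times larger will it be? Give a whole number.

≈ 8 times

At 13% one doubling takes ≈ 5.38 years; 16 years is 3 of them, so ×8.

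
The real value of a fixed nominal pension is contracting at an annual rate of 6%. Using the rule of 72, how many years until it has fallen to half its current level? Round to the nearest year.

about 12 years

Falling at 6%, it halves about every 72/6 = 12.00 years.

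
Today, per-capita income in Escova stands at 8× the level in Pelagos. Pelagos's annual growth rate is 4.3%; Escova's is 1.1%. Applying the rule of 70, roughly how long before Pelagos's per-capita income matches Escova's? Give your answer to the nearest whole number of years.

approximately 66 years

The growth-rate gap is 4.3% − 1.1% = 3.2 percentage points.
So the ratio between them halves every 70/3.2 ≈ 21.88 years.
An 8× gap closes after 3 halvings: 3 × 21.88 ≈ 66 years.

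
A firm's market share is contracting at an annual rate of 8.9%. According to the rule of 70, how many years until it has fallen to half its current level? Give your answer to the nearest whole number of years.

The rule works in reverse for decay: 70/8.9 ≈ 7.87 years to halve.

roughly 8 years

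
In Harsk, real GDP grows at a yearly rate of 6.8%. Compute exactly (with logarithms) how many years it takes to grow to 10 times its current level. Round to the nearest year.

t = ln(10) / ln(1 + 0.068) = 2.3026 / 0.065788 ≈ 35.00.
≈ 35 years.

35 years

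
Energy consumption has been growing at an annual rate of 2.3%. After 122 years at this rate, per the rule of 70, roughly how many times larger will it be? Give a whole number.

70/2.3 ≈ 30.43 years per doubling.
122 years fits 4 doublings: 2^4 = 16.

around 16 times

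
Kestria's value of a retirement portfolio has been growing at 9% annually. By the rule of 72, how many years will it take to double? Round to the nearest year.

around 8 years

Doubling time ≈ 72 / 9 = 8.00 years.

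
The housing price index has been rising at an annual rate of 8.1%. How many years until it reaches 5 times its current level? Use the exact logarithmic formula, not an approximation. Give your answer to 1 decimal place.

t = ln(5) / ln(1 + 0.081) = 1.6094 / 0.077887 ≈ 20.66.

20.7 years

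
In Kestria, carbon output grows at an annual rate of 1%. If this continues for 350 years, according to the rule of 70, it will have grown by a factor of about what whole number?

approximately 32 times

At 1% one doubling takes ≈ 70.00 years; 350 years is 5 of them, so ×32.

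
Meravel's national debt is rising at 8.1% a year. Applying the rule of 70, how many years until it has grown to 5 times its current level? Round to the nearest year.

approximately 20 years

At 8.1% it doubles every 70/8.1 ≈ 8.64 years.
5× is log₂ 5 ≈ 2.32 doublings, so ≈ 2.32 × 8.64 = 20 years.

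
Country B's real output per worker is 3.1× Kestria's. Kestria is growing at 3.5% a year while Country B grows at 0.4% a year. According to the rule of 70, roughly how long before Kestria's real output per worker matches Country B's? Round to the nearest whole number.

approximately 37 years

Kestria gains on Country B at 3.5% − 0.4% = 3.1 points a year.
At that relative rate the gap halves every 70/3.1 ≈ 22.58 years.
A 3.1× gap takes log₂(3.1) ≈ 1.63 halvings to close: 1.63 × 22.58 ≈ 37 years.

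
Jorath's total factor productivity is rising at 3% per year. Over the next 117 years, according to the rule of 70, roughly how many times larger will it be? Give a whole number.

32 times

At 3% one doubling takes ≈ 23.33 years; 117 years is 5 of them, so ×32.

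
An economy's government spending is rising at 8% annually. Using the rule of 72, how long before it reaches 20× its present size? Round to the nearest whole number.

roughly 39 years

One doubling takes 72/8 = 9.00 years.
Reaching 20× takes log₂(20) ≈ 4.32 doublings.
4.32 × 9.00 ≈ 39 years.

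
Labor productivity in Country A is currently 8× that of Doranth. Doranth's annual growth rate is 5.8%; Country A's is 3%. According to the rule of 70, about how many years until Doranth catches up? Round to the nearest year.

Doranth gains on Country A at 5.8% − 3% = 2.8 points a year.
At that relative rate the gap halves every 70/2.8 ≈ 25.00 years.
An 8× gap closes after 3 halvings: 3 × 25.00 ≈ 75 years.

75 years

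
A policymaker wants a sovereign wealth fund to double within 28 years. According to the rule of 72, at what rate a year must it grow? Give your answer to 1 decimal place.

72 / 28 ≈ 2.57, so about 2.6% a year.

around 2.6%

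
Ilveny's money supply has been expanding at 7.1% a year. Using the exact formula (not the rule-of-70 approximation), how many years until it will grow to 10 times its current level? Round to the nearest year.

t = ln(10) / ln(1 + 0.071) = 2.3026 / 0.068593 ≈ 33.57.
≈ 34 years.

34 years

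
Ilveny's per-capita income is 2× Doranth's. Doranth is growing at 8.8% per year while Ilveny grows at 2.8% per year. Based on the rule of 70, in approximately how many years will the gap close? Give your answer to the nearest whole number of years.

about 12 years

What matters is the difference: 6 pp.
Rule of 70 on the gap: the ratio halves every 70/6 ≈ 11.67 years.
A 2× gap closes after 1 halving: 1 × 11.67 ≈ 12 years.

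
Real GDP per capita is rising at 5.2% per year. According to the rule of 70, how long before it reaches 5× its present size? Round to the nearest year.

approximately 31 years

One doubling takes 70/5.2 = 13.46 years.
5× is log₂ 5 ≈ 2.32 doublings, so ≈ 2.32 × 13.46 = 31 years.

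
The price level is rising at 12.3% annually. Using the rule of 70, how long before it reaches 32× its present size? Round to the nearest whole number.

roughly 28 years

One doubling takes 70/12.3 = 5.69 years.
32 = 2^5, so 5 doublings → 28 years.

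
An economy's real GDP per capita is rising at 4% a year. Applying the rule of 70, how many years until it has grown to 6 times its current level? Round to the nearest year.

Doubling time ≈ 70/4 = 17.50 years.
Reaching 6× takes log₂(6) ≈ 2.58 doublings.
2.58 × 17.50 ≈ 45 years.

45 years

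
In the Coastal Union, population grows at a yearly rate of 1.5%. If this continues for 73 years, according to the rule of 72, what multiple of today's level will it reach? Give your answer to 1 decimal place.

2.9 times

Doubling time ≈ 72/1.5 = 48.00 years.
73 years / 48.00 ≈ 1.52 doublings → factor 2^1.52 ≈ 2.9.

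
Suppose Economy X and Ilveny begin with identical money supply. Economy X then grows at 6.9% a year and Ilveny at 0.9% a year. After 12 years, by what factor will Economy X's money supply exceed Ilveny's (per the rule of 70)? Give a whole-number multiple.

about 2 times

Economy X pulls ahead at 6 pp per year, so the ratio doubles every 70/6 ≈ 11.67 years.
In 12 years that's 1.03 doublings: 2^1.03 ≈ 2.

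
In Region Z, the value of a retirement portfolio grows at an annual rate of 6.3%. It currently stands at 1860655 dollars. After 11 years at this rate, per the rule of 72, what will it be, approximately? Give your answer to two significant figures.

≈ 3600000 dollars

It doubles every 72/6.3 ≈ 11.43 years, so 11 years is 0.96 doublings.
2^0.96 ≈ 1.95; 1860655 × 1.95 ≈ 3600000 dollars.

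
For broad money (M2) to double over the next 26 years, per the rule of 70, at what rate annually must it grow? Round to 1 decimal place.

70 / 26 ≈ 2.69, so about 2.7% annually.

about 2.7%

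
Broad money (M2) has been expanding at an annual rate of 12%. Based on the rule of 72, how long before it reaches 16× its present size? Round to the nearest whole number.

One doubling takes 72/12 = 6.00 years.
16× is 4 doublings, so 4 × 6.00 ≈ 24 years.

roughly 24 years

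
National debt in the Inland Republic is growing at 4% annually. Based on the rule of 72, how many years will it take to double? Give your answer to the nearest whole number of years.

≈ 18 years

72/4 ≈ 18.00, so it doubles roughly every 18 years.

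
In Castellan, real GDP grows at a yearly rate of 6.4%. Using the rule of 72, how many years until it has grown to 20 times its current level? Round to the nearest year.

One doubling takes 72/6.4 = 11.25 years.
Reaching 20× takes log₂(20) ≈ 4.32 doublings.
4.32 × 11.25 ≈ 49 years.

49 years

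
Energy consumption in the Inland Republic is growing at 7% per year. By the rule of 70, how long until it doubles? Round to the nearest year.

70/7 ≈ 10.00, so it doubles roughly every 10 years.

approximately 10 years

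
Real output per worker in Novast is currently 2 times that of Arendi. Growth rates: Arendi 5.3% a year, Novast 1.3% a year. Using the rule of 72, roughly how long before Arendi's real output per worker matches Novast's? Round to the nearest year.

≈ 18 years

Arendi gains on Novast at 5.3% − 1.3% = 4 points a year.
At that relative rate the gap halves every 72/4 ≈ 18.00 years.
A 2 times gap closes after 1 halving: 1 × 18.00 ≈ 18 years.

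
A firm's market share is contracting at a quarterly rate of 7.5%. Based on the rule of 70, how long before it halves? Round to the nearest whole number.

9 quarters

The rule works in reverse for decay: 70/7.5 ≈ 9.33 quarters to halve.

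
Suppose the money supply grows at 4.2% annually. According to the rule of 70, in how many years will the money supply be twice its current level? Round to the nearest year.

Doubling time ≈ 70 / 4.2 = 16.67 years.

17 years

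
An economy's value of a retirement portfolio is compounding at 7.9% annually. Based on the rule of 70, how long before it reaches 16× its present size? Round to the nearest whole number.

One doubling takes 70/7.9 = 8.86 years.
16× is 4 doublings, so 4 × 8.86 ≈ 35 years.

around 35 years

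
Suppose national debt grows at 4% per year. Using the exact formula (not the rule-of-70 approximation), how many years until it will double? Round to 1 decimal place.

t = ln(2) / ln(1 + 0.04) = 0.6931 / 0.039221 ≈ 17.67.

17.7 years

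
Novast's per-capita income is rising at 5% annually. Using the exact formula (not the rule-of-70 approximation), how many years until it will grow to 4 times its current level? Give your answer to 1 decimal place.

28.4 years

t = ln(4) / ln(1 + 0.05) = 1.3863 / 0.048790 ≈ 28.41.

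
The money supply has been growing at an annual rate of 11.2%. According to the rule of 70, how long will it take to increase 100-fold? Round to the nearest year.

42 years

Doubling time ≈ 70/11.2 = 6.25 years.
100× is log₂ 100 ≈ 6.64 doublings, so ≈ 6.64 × 6.25 = 42 years.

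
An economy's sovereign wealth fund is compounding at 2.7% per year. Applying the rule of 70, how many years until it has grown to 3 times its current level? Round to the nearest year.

about 41 years

At 2.7% it doubles every 70/2.7 ≈ 25.93 years.
Reaching 3× takes log₂(3) ≈ 1.58 doublings.
1.58 × 25.93 ≈ 41 years.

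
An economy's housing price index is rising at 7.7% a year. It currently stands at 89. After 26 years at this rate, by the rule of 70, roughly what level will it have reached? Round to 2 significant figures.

about 650

Doubling time ≈ 70/7.7 = 9.09 years.
26 years is 26/9.09 ≈ 2.86 doublings, a factor of 2^2.86 ≈ 7.26.
89 × 7.26 ≈ 650.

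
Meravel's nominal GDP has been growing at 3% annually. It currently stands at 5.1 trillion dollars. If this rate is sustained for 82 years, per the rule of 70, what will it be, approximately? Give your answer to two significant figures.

Doubling time ≈ 70/3 = 23.33 years.
82 years is 82/23.33 ≈ 3.51 doublings, a factor of 2^3.51 ≈ 11.39.
5.1 × 11.39 ≈ 58 trillion dollars.

≈ 58 trillion dollars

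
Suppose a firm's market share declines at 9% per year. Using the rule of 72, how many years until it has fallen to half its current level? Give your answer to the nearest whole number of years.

Halving time ≈ 72 / 9 = 8.00 → 8 years.

about 8 years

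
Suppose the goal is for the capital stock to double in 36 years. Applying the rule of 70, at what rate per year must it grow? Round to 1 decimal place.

≈ 1.9% per year

70 / 36 ≈ 1.94, so about 1.9% per year.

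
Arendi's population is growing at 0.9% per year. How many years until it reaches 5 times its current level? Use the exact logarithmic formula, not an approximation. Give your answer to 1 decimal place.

t = ln(5) / ln(1 + 0.009) = 1.6094 / 0.008960 ≈ 179.62.

179.6 years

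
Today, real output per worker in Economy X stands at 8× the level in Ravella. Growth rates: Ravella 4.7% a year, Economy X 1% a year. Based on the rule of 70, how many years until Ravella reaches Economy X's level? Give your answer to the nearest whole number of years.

≈ 57 years

The growth-rate gap is 4.7% − 1% = 3.7 percentage points.
So the ratio between them halves every 70/3.7 ≈ 18.92 years.
An 8× gap closes after 3 halvings: 3 × 18.92 ≈ 57 years.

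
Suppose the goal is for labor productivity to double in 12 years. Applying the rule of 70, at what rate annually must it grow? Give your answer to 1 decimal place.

around 5.8%

70 / 12 ≈ 5.83, so about 5.8% annually.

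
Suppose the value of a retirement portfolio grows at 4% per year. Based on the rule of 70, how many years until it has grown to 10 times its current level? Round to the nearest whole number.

At 4% it doubles every 70/4 ≈ 17.50 years.
Reaching 10× takes log₂(10) ≈ 3.32 doublings.
3.32 × 17.50 ≈ 58 years.

about 58 years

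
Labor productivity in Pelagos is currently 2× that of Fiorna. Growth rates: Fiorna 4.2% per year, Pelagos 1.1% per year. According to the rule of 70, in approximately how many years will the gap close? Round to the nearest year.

≈ 23 years

The growth-rate gap is 4.2% − 1.1% = 3.1 percentage points.
So the ratio between them halves every 70/3.1 ≈ 22.58 years.
A 2× gap closes after 1 halving: 1 × 22.58 ≈ 23 years.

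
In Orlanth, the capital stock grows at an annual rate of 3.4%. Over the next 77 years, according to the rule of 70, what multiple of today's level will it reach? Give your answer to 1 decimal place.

roughly 13.4 times

Doubles every ≈ 20.59 years (70/3.4).
77 years is 3.74 doublings; 2^3.74 ≈ 13.4×.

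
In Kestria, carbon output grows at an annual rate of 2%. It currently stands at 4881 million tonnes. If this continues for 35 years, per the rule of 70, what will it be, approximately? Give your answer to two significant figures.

about 9800 million tonnes

Doubling time ≈ 70/2 = 35.00 years.
35 years is 35/35.00 ≈ 1.00 doublings, a factor of 2^1.00 ≈ 2.00.
4881 × 2.00 ≈ 9800 million tonnes.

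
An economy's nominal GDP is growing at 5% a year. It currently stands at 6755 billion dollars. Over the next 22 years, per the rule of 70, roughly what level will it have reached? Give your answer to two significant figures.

about 20000 billion dollars

It doubles every 70/5 ≈ 14.00 years, so 22 years is 1.57 doublings.
2^1.57 ≈ 2.97; 6755 × 2.97 ≈ 20000 billion dollars.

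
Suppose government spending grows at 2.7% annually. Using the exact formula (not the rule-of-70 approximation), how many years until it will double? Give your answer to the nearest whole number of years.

26 years

t = ln(2) / ln(1 + 0.027) = 0.6931 / 0.026642 ≈ 26.02.
≈ 26 years.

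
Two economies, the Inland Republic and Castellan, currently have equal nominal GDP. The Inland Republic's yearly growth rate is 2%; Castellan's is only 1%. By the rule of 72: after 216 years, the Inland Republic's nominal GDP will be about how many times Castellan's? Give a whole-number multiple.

Rate gap = 2% − 1% = 1 point.
The ratio doubles every 72/1 ≈ 72.00 years.
216/72.00 ≈ 3.00 doublings → ratio ≈ 2^3.00 ≈ 8.

roughly 8 times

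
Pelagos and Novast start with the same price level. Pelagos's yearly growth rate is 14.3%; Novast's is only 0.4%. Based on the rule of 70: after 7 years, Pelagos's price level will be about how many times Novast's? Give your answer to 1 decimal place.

Pelagos pulls ahead at 13.9 pp per year, so the ratio doubles every 70/13.9 ≈ 5.04 years.
In 7 years that's 1.39 doublings: 2^1.39 ≈ 2.6.

2.6 times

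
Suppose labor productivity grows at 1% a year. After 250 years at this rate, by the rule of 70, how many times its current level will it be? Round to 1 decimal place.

11.9 times

Doubles every ≈ 70.00 years (70/1).
250 years is 3.57 doublings; 2^3.57 ≈ 11.9×.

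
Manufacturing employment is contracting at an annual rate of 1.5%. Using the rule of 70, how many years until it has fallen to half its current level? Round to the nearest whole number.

Halving time ≈ 70 / 1.5 = 46.67 → 47 years.

47 years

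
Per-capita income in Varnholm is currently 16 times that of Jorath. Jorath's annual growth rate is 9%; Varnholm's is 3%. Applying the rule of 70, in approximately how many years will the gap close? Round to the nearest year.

The growth-rate gap is 9% − 3% = 6 percentage points.
So the ratio between them halves every 70/6 ≈ 11.67 years.
A 16 times gap closes after 4 halvings: 4 × 11.67 ≈ 47 years.

47 years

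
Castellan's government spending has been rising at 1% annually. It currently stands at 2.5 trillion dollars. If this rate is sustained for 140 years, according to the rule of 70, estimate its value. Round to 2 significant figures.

approximately 10 trillion dollars

It doubles every 70/1 ≈ 70.00 years, so 140 years is 2.00 doublings.
2^2.00 ≈ 4.00; 2.5 × 4.00 ≈ 10 trillion dollars.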